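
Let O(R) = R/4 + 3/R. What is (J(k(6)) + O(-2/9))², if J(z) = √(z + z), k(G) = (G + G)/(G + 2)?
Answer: 15127/81 - 244*√3/9 ≈ 139.80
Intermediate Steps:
O(R) = 3/R + R/4 (O(R) = R*(¼) + 3/R = R/4 + 3/R = 3/R + R/4)
k(G) = 2*G/(2 + G) (k(G) = (2*G)/(2 + G) = 2*G/(2 + G))
J(z) = √2*√z (J(z) = √(2*z) = √2*√z)
(J(k(6)) + O(-2/9))² = (√2*√(2*6/(2 + 6)) + (3/((-2/9)) + (-2/9)/4))² = (√2*√(2*6/8) + (3/((-2*⅑)) + (-2*⅑)/4))² = (√2*√(2*6*(⅛)) + (3/(-2/9) + (¼)*(-2/9)))² = (√2*√(3/2) + (3*(-9/2) - 1/18))² = (√2*(√6/2) + (-27/2 - 1/18))² = (√3 - 122/9)² = (-122/9 + √3)²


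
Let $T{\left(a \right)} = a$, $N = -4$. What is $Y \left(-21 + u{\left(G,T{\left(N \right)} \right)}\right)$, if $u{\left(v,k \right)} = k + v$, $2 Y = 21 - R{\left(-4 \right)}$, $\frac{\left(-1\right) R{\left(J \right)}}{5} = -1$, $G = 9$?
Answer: $-128$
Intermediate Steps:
$R{\left(J \right)} = 5$ ($R{\left(J \right)} = \left(-5\right) \left(-1\right) = 5$)
$Y = 8$ ($Y = \frac{21 - 5}{2} = \frac{1}{2} \cdot 16 = 8$)
$Y \left(-21 + u{\left(G,T{\left(N \right)} \right)}\right) = 8 \left(-21 + \left(-4 + 9\right)\right) = 8 \left(-21 + 5\right) = 8 \left(-16\right) = -128$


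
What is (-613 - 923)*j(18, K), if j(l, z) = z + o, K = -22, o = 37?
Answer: -23040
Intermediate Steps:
j(l, z) = 37 + z (j(l, z) = z + 37 = 37 + z)
(-613 - 923)*j(18, K) = (-613 - 923)*(37 - 22) = -1536*15 = -23040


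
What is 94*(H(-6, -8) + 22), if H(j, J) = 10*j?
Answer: -3572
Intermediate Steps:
94*(H(-6, -8) + 22) = 94*(10*(-6) + 22) = 94*(-60 + 22) = 94*(-38) = -3572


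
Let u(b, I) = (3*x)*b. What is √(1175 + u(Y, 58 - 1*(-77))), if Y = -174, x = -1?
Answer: √1697 ≈ 41.195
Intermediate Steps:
u(b, I) = -3*b (u(b, I) = (3*(-1))*b = -3*b)
√(1175 + u(Y, 58 - 1*(-77))) = √(1175 - 3*(-174)) = √(1175 + 522) = √1697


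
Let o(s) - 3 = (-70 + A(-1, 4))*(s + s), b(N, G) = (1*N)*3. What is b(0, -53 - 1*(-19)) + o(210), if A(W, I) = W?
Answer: -29817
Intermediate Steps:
b(N, G) = 3*N (b(N, G) = N*3 = 3*N)
o(s) = 3 - 142*s (o(s) = 3 + (-70 - 1)*(s + s) = 3 - 142*s)
b(0, -53 - 1*(-19)) + o(210) = 3*0 + (3 - 142*210) = 0 + (3 - 29820) = 0 - 29817 = -29817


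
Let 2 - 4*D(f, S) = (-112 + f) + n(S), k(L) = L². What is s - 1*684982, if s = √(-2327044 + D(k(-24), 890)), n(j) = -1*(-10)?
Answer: -684982 + I*√2327162 ≈ -6.8498e+5 + 1525.5*I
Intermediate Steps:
n(j) = 10
D(f, S) = 26 - f/4 (D(f, S) = ½ - ((-112 + f) + 10)/4 = ½ - (-102 + f)/4 = ½ + (51/2 - f/4) = 26 - f/4)
s = I*√2327162 (s = √(-2327044 + (26 - ¼*(-24)²)) = √(-2327044 + (26 - ¼*576)) = √(-2327044 + (26 - 144)) = √(-2327044 - 118) = √(-2327162) = I*√2327162 ≈ 1525.5*I)
s - 1*684982 = I*√2327162 - 1*684982 = I*√2327162 - 684982 = -684982 + I*√2327162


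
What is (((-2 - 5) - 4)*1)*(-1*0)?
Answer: 0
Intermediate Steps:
(((-2 - 5) - 4)*1)*(-1*0) = ((-7 - 4)*1)*0 = -11*1*0 = -11*0 = 0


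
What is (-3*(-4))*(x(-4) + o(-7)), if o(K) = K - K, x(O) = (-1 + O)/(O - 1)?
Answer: 12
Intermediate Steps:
x(O) = 1 (x(O) = (-1 + O)/(-1 + O) = 1)
o(K) = 0
(-3*(-4))*(x(-4) + o(-7)) = (-3*(-4))*(1 + 0) = 12*1 = 12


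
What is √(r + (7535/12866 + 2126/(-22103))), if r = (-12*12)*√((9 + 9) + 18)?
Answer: I*√72666424858669194/9173458 ≈ 29.386*I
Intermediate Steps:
r = -864 (r = -144*√(18 + 18) = -144*√36 = -144*6 = -864)
√(r + (7535/12866 + 2126/(-22103))) = √(-864 + (7535/12866 + 2126/(-22103))) = √(-864 + (7535*(1/12866) + 2126*(-1/22103))) = √(-864 + (7535/12866 - 2126/22103)) = √(-864 + 139192989/284377198) = √(-245562706083/284377198) = I*√72666424858669194/9173458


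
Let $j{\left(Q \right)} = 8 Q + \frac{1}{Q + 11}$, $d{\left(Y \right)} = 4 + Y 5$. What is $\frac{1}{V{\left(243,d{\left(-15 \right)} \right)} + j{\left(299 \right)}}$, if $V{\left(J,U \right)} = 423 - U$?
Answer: $\frac{310}{894661} \approx 0.0003465$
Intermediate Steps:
$d{\left(Y \right)} = 4 + 5 Y$
$j{\left(Q \right)} = \frac{1}{11 + Q} + 8 Q$ ($j{\left(Q \right)} = 8 Q + \frac{1}{11 + Q} = \frac{1}{11 + Q} + 8 Q$)
$\frac{1}{V{\left(243,d{\left(-15 \right)} \right)} + j{\left(299 \right)}} = \frac{1}{\left(423 - \left(4 + 5 \left(-15\right)\right)\right) + \frac{1 + 8 \cdot 299^{2} + 88 \cdot 299}{11 + 299}} = \frac{1}{\left(423 - \left(4 - 75\right)\right) + \frac{1 + 8 \cdot 89401 + 26312}{310}} = \frac{1}{\left(423 - -71\right) + \frac{1 + 715208 + 26312}{310}} = \frac{1}{\left(423 + 71\right) + \frac{1}{310} \cdot 741521} = \frac{1}{494 + \frac{741521}{310}} = \frac{1}{\frac{894661}{310}} = \frac{310}{894661}$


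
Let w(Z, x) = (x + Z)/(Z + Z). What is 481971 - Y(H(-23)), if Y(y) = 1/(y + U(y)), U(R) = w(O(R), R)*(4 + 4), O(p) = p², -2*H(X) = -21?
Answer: 301231833/625 ≈ 4.8197e+5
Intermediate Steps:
H(X) = 21/2 (H(X) = -½*(-21) = 21/2)
w(Z, x) = (Z + x)/(2*Z) (w(Z, x) = (Z + x)/((2*Z)) = (Z + x)*(1/(2*Z)) = (Z + x)/(2*Z))
U(R) = 4*(R + R²)/R² (U(R) = ((R² + R)/(2*(R²)))*(4 + 4) = ((R + R²)/(2*R²))*8 = 4*(R + R²)/R²)
Y(y) = 1/(4 + y + 4/y) (Y(y) = 1/(y + (4 + 4/y)) = 1/(4 + y + 4/y))
481971 - Y(H(-23)) = 481971 - 21/(2*(4 + (21/2)² + 4*(21/2))) = 481971 - 21/(2*(4 + 441/4 + 42)) = 481971 - 21/(2*625/4) = 481971 - 21*4/(2*625) = 481971 - 1*42/625 = 481971 - 42/625 = 301231833/625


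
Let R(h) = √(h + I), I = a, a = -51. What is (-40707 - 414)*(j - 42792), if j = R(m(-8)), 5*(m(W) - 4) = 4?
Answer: 1759649832 - 41121*I*√1155/5 ≈ 1.7596e+9 - 2.795e+5*I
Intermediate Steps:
I = -51
m(W) = 24/5 (m(W) = 4 + (⅕)*4 = 4 + ⅘ = 24/5)
R(h) = √(-51 + h) (R(h) = √(h - 51) = √(-51 + h))
j = I*√1155/5 (j = √(-51 + 24/5) = √(-231/5) = I*√1155/5 ≈ 6.7971*I)
(-40707 - 414)*(j - 42792) = (-40707 - 414)*(I*√1155/5 - 42792) = -41121*(-42792 + I*√1155/5) = 1759649832 - 41121*I*√1155/5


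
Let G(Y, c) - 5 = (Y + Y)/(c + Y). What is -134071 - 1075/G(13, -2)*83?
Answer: -11841226/81 ≈ -1.4619e+5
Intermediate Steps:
G(Y, c) = 5 + 2*Y/(Y + c) (G(Y, c) = 5 + (Y + Y)/(c + Y) = 5 + (2*Y)/(Y + c) = 5 + 2*Y/(Y + c))
-134071 - 1075/G(13, -2)*83 = -134071 - 1075*(13 - 2)/(5*(-2) + 7*13)*83 = -134071 - 1075*11/(-10 + 91)*83 = -134071 - 1075/((1/11)*81)*83 = -134071 - 1075/81/11*83 = -134071 - 1075*11/81*83 = -134071 - 11825/81*83 = -134071 - 981475/81 = -11841226/81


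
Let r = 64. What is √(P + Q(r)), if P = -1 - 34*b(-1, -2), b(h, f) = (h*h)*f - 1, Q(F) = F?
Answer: √165 ≈ 12.845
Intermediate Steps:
b(h, f) = -1 + f*h² (b(h, f) = h²*f - 1 = f*h² - 1 = -1 + f*h²)
P = 101 (P = -1 - 34*(-1 - 2*(-1)²) = -1 - 34*(-1 - 2*1) = -1 - 34*(-1 - 2) = -1 - 34*(-3) = -1 + 102 = 101)
√(P + Q(r)) = √(101 + 64) = √165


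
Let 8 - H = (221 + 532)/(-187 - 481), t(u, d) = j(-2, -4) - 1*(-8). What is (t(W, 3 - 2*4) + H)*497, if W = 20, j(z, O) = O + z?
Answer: 3694201/668 ≈ 5530.2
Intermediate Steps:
t(u, d) = 2 (t(u, d) = (-4 - 2) - 1*(-8) = -6 + 8 = 2)
H = 6097/668 (H = 8 - (221 + 532)/(-187 - 481) = 8 - 753/(-668) = 8 - 753*(-1)/668 = 8 - 1*(-753/668) = 8 + 753/668 = 6097/668 ≈ 9.1272)
(t(W, 3 - 2*4) + H)*497 = (2 + 6097/668)*497 = (7433/668)*497 = 3694201/668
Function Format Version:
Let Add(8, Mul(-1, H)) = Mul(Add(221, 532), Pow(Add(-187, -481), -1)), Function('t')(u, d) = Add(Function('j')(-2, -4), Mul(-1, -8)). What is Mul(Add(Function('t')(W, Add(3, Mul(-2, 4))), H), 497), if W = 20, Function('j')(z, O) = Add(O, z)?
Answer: Rational(3694201, 668) ≈ 5530.2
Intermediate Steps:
Function('t')(u, d) = 2 (Function('t')(u, d) = Add(Add(-4, -2), Mul(-1, -8)) = Add(-6, 8) = 2)
H = Rational(6097, 668) (H = Add(8, Mul(-1, Mul(Add(221, 532), Pow(Add(-187, -481), -1)))) = Add(8, Mul(-1, Mul(753, Pow(-668, -1)))) = Add(8, Mul(-1, Mul(753, Rational(-1, 668)))) = Add(8, Mul(-1, Rational(-753, 668))) = Add(8, Rational(753, 668)) = Rational(6097, 668) ≈ 9.1272)
Mul(Add(Function('t')(W, Add(3, Mul(-2, 4))), H), 497) = Mul(Add(2, Rational(6097, 668)), 497) = Mul(Rational(7433, 668), 497) = Rational(3694201, 668)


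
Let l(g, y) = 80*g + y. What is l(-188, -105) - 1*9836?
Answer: -24981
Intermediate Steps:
l(g, y) = y + 80*g
l(-188, -105) - 1*9836 = (-105 + 80*(-188)) - 1*9836 = (-105 - 15040) - 9836 = -15145 - 9836 = -24981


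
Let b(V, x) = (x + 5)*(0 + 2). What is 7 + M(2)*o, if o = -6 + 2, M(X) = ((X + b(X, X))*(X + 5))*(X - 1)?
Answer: -441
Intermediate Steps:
b(V, x) = 10 + 2*x (b(V, x) = (5 + x)*2 = 10 + 2*x)
M(X) = (-1 + X)*(5 + X)*(10 + 3*X) (M(X) = ((X + (10 + 2*X))*(X + 5))*(X - 1) = ((10 + 3*X)*(5 + X))*(-1 + X) = ((5 + X)*(10 + 3*X))*(-1 + X) = (-1 + X)*(5 + X)*(10 + 3*X))
o = -4
7 + M(2)*o = 7 + (-50 + 3*2³ + 22*2² + 25*2)*(-4) = 7 + (-50 + 3*8 + 22*4 + 50)*(-4) = 7 + (-50 + 24 + 88 + 50)*(-4) = 7 + 112*(-4) = 7 - 448 = -441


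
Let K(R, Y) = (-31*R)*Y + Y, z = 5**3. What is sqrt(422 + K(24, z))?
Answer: I*sqrt(92453) ≈ 304.06*I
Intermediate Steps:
z = 125
K(R, Y) = Y - 31*R*Y (K(R, Y) = -31*R*Y + Y = Y - 31*R*Y)
sqrt(422 + K(24, z)) = sqrt(422 + 125*(1 - 31*24)) = sqrt(422 + 125*(1 - 744)) = sqrt(422 + 125*(-743)) = sqrt(422 - 92875) = sqrt(-92453) = I*sqrt(92453)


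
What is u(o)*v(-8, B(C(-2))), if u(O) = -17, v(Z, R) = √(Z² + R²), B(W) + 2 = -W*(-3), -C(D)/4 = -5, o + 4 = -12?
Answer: -34*√857 ≈ -995.33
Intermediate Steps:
o = -16 (o = -4 - 12 = -16)
C(D) = 20 (C(D) = -4*(-5) = 20)
B(W) = -2 + 3*W (B(W) = -2 - W*(-3) = -2 + 3*W)
v(Z, R) = √(R² + Z²)
u(o)*v(-8, B(C(-2))) = -17*√((-2 + 3*20)² + (-8)²) = -17*√((-2 + 60)² + 64) = -17*√(58² + 64) = -17*√(3364 + 64) = -34*√857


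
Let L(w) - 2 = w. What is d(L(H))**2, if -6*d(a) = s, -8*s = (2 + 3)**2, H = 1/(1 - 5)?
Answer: 625/2304 ≈ 0.27127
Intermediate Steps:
H = -1/4 (H = 1/(-4) = -1/4 ≈ -0.25000)
L(w) = 2 + w
s = -25/8 (s = -(2 + 3)**2/8 = -1/8*5**2 = -1/8*25 = -25/8 ≈ -3.1250)
d(a) = 25/48 (d(a) = -1/6*(-25/8) = 25/48)
d(L(H))**2 = (25/48)**2 = 625/2304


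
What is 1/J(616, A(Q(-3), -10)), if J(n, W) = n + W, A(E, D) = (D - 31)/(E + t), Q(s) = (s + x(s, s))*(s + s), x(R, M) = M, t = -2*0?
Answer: 36/22135 ≈ 0.0016264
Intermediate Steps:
t = 0
Q(s) = 4*s² (Q(s) = (s + s)*(s + s) = (2*s)*(2*s) = 4*s²)
A(E, D) = (-31 + D)/E (A(E, D) = (D - 31)/(E + 0) = (-31 + D)/E)
J(n, W) = W + n
1/J(616, A(Q(-3), -10)) = 1/((-31 - 10)/((4*(-3)²)) + 616) = 1/(-41/(4*9) + 616) = 1/(-41/36 + 616) = 1/(22135/36) = 36/22135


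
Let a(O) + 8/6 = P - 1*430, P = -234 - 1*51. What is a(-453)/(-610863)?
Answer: 2149/1832589 ≈ 0.0011727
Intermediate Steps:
P = -285 (P = -234 - 51 = -285)
a(O) = -2149/3 (a(O) = -4/3 + (-285 - 1*430) = -4/3 + (-285 - 430) = -4/3 - 715 = -2149/3)
a(-453)/(-610863) = -2149/3/(-610863) = -2149/3*(-1/610863) = 2149/1832589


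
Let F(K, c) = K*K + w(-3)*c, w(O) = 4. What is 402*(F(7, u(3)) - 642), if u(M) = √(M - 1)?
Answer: -238386 + 1608*√2 ≈ -2.3611e+5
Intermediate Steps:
u(M) = √(-1 + M)
F(K, c) = K² + 4*c (F(K, c) = K*K + 4*c = K² + 4*c)
402*(F(7, u(3)) - 642) = 402*((7² + 4*√(-1 + 3)) - 642) = 402*((49 + 4*√2) - 642) = 402*(-593 + 4*√2) = -238386 + 1608*√2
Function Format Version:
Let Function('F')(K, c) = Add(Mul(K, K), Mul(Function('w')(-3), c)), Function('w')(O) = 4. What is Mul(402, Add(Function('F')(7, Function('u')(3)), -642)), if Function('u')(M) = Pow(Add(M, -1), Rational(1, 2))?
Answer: Add(-238386, Mul(1608, Pow(2, Rational(1, 2)))) ≈ -2.3611e+5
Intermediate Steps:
Function('u')(M) = Pow(Add(-1, M), Rational(1, 2))
Function('F')(K, c) = Add(Pow(K, 2), Mul(4, c)) (Function('F')(K, c) = Add(Mul(K, K), Mul(4, c)) = Add(Pow(K, 2), Mul(4, c)))
Mul(402, Add(Function('F')(7, Function('u')(3)), -642)) = Mul(402, Add(Add(Pow(7, 2), Mul(4, Pow(Add(-1, 3), Rational(1, 2)))), -642)) = Mul(402, Add(Add(49, Mul(4, Pow(2, Rational(1, 2)))), -642)) = Mul(402, Add(-593, Mul(4, Pow(2, Rational(1, 2))))) = Add(-238386, Mul(1608, Pow(2, Rational(1, 2))))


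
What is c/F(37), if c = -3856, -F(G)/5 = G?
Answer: 3856/185 ≈ 20.843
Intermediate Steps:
F(G) = -5*G
c/F(37) = -3856/((-5*37)) = -3856/(-185) = -3856*(-1/185) = 3856/185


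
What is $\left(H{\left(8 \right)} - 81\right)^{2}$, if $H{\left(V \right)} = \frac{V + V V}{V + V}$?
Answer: $\frac{23409}{4} \approx 5852.3$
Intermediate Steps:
$H{\left(V \right)} = \frac{V + V^{2}}{2 V}$
$\left(H{\left(8 \right)} - 81\right)^{2} = \left(\left(\frac{1}{2} + \frac{1}{2} \cdot 8\right) - 81\right)^{2} = \left(\left(\frac{1}{2} + 4\right) - 81\right)^{2} = \left(\frac{9}{2} - 81\right)^{2} = \left(- \frac{153}{2}\right)^{2} = \frac{23409}{4}$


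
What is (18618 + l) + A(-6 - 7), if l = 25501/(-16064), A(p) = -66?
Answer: 297993827/16064 ≈ 18550.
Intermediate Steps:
l = -25501/16064 (l = 25501*(-1/16064) = -25501/16064 ≈ -1.5875)
(18618 + l) + A(-6 - 7) = (18618 - 25501/16064) - 66 = 299054051/16064 - 66 = 297993827/16064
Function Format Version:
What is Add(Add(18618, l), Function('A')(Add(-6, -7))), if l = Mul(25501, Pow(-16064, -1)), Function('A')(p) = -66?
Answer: Rational(297993827, 16064) ≈ 18550.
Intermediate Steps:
l = Rational(-25501, 16064) (l = Mul(25501, Rational(-1, 16064)) = Rational(-25501, 16064) ≈ -1.5875)
Add(Add(18618, l), Function('A')(Add(-6, -7))) = Add(Add(18618, Rational(-25501, 16064)), -66) = Add(Rational(299054051, 16064), -66) = Rational(297993827, 16064)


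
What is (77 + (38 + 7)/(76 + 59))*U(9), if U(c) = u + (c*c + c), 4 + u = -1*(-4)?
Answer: 6960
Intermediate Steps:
u = 0 (u = -4 - 1*(-4) = -4 + 4 = 0)
U(c) = c + c**2 (U(c) = 0 + (c*c + c) = 0 + (c**2 + c) = 0 + (c + c**2) = c + c**2)
(77 + (38 + 7)/(76 + 59))*U(9) = (77 + (38 + 7)/(76 + 59))*(9*(1 + 9)) = (77 + 45/135)*(9*10) = (77 + 45*(1/135))*90 = (77 + 1/3)*90 = (232/3)*90 = 6960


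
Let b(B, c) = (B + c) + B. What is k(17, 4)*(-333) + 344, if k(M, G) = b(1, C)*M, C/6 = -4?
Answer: 124886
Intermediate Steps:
C = -24 (C = 6*(-4) = -24)
b(B, c) = c + 2*B
k(M, G) = -22*M (k(M, G) = (-24 + 2*1)*M = (-24 + 2)*M = -22*M)
k(17, 4)*(-333) + 344 = -22*17*(-333) + 344 = -374*(-333) + 344 = 124542 + 344 = 124886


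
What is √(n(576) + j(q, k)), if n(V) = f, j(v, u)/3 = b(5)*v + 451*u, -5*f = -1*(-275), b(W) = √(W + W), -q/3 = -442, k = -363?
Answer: √(-491194 + 3978*√10) ≈ 691.82*I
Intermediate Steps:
q = 1326 (q = -3*(-442) = 1326)
b(W) = √2*√W (b(W) = √(2*W) = √2*√W)
f = -55 (f = -(-1)*(-275)/5 = -⅕*275 = -55)
j(v, u) = 1353*u + 3*v*√10 (j(v, u) = 3*((√2*√5)*v + 451*u) = 3*(√10*v + 451*u) = 3*(v*√10 + 451*u) = 3*(451*u + v*√10) = 1353*u + 3*v*√10)
n(V) = -55
√(n(576) + j(q, k)) = √(-55 + (1353*(-363) + 3*1326*√10)) = √(-55 + (-491139 + 3978*√10)) = √(-491194 + 3978*√10)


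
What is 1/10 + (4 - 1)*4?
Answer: 121/10 ≈ 12.100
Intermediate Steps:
1/10 + (4 - 1)*4 = ⅒ + 3*4 = ⅒ + 12 = 121/10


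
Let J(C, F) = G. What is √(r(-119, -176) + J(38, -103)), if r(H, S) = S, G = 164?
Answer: 2*I*√3 ≈ 3.4641*I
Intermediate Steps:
J(C, F) = 164
√(r(-119, -176) + J(38, -103)) = √(-176 + 164) = √(-12) = 2*I*√3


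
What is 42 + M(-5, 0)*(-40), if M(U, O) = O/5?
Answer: 42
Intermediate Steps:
M(U, O) = O/5 (M(U, O) = O*(1/5) = O/5)
42 + M(-5, 0)*(-40) = 42 + ((1/5)*0)*(-40) = 42 + 0*(-40) = 42 + 0 = 42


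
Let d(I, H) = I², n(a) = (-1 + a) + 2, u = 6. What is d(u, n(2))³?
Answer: 46656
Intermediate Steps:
n(a) = 1 + a
d(u, n(2))³ = (6²)³ = 36³ = 46656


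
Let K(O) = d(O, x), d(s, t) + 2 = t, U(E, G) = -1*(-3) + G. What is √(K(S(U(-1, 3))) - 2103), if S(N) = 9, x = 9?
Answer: 4*I*√131 ≈ 45.782*I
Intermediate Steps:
U(E, G) = 3 + G
d(s, t) = -2 + t
K(O) = 7 (K(O) = -2 + 9 = 7)
√(K(S(U(-1, 3))) - 2103) = √(7 - 2103) = √(-2096) = 4*I*√131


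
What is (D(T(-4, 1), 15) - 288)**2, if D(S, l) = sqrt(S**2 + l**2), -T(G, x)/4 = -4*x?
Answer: (288 - sqrt(481))**2 ≈ 70792.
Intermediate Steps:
T(G, x) = 16*x (T(G, x) = -(-16)*x = 16*x)
(D(T(-4, 1), 15) - 288)**2 = (sqrt((16*1)**2 + 15**2) - 288)**2 = (sqrt(16**2 + 225) - 288)**2 = (sqrt(256 + 225) - 288)**2 = (sqrt(481) - 288)**2 = (-288 + sqrt(481))**2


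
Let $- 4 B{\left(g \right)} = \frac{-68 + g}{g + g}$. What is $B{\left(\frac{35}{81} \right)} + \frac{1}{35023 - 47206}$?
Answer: $\frac{66677279}{3411240} \approx 19.546$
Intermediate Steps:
$B{\left(g \right)} = - \frac{-68 + g}{8 g}$ ($B{\left(g \right)} = - \frac{\left(-68 + g\right) \frac{1}{g + g}}{4} = - \frac{\left(-68 + g\right) \frac{1}{2 g}}{4} = - \frac{\frac{1}{2} \frac{1}{g} \left(-68 + g\right)}{4} = - \frac{-68 + g}{8 g}$)
$B{\left(\frac{35}{81} \right)} + \frac{1}{35023 - 47206} = \frac{68 - \frac{35}{81}}{8 \cdot \frac{35}{81}} + \frac{1}{35023 - 47206} = \frac{68 - 35 \cdot \frac{1}{81}}{8 \cdot 35 \cdot \frac{1}{81}} + \frac{1}{-12183} = \frac{68 - \frac{35}{81}}{8 \cdot \frac{35}{81}} - \frac{1}{12183} = \frac{1}{8} \cdot \frac{81}{35} \left(68 - \frac{35}{81}\right) - \frac{1}{12183} = \frac{1}{8} \cdot \frac{81}{35} \cdot \frac{5473}{81} - \frac{1}{12183} = \frac{5473}{280} - \frac{1}{12183} = \frac{66677279}{3411240}$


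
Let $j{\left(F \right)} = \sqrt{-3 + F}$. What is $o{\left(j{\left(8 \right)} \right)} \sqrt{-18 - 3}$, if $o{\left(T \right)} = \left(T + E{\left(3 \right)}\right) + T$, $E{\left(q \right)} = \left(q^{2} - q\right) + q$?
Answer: $i \sqrt{21} \left(9 + 2 \sqrt{5}\right) \approx 61.737 i$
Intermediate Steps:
$E{\left(q \right)} = q^{2}$
$o{\left(T \right)} = 9 + 2 T$ ($o{\left(T \right)} = \left(T + 3^{2}\right) + T = \left(T + 9\right) + T = \left(9 + T\right) + T = 9 + 2 T$)
$o{\left(j{\left(8 \right)} \right)} \sqrt{-18 - 3} = \left(9 + 2 \sqrt{-3 + 8}\right) \sqrt{-18 - 3} = \left(9 + 2 \sqrt{5}\right) \sqrt{-21} = \left(9 + 2 \sqrt{5}\right) i \sqrt{21} = i \sqrt{21} \left(9 + 2 \sqrt{5}\right)$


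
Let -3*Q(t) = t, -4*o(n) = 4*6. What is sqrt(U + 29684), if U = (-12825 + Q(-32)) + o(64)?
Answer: sqrt(151773)/3 ≈ 129.86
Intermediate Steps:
o(n) = -6
Q(t) = -t/3
U = -38461/3 (U = (-12825 - 1/3*(-32)) - 6 = (-12825 + 32/3) - 6 = -38443/3 - 6 = -38461/3 ≈ -12820.)
sqrt(U + 29684) = sqrt(-38461/3 + 29684) = sqrt(50591/3) = sqrt(151773)/3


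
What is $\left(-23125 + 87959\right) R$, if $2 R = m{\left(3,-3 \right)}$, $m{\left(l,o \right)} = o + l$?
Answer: $0$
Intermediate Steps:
$m{\left(l,o \right)} = l + o$
$R = 0$ ($R = \frac{3 - 3}{2} = \frac{1}{2} \cdot 0 = 0$)
$\left(-23125 + 87959\right) R = \left(-23125 + 87959\right) 0 = 64834 \cdot 0 = 0$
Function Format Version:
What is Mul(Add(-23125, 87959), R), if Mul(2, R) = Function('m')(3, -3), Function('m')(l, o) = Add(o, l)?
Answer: 0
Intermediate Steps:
Function('m')(l, o) = Add(l, o)
R = 0 (R = Mul(Rational(1, 2), Add(3, -3)) = Mul(Rational(1, 2), 0) = 0)
Mul(Add(-23125, 87959), R) = Mul(Add(-23125, 87959), 0) = Mul(64834, 0) = 0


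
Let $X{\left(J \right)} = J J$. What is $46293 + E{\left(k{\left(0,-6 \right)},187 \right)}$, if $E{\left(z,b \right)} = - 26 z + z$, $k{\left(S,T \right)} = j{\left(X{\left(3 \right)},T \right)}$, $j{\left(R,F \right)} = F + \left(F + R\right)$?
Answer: $46368$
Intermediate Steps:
$X{\left(J \right)} = J^{2}$
$j{\left(R,F \right)} = R + 2 F$
$k{\left(S,T \right)} = 9 + 2 T$ ($k{\left(S,T \right)} = 3^{2} + 2 T = 9 + 2 T$)
$E{\left(z,b \right)} = - 25 z$
$46293 + E{\left(k{\left(0,-6 \right)},187 \right)} = 46293 - 25 \left(9 + 2 \left(-6\right)\right) = 46293 - 25 \left(9 - 12\right) = 46293 - -75 = 46293 + 75 = 46368$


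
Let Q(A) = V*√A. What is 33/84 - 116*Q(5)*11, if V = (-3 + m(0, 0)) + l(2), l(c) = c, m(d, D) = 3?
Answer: 11/28 - 2552*√5 ≈ -5706.1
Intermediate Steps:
V = 2 (V = (-3 + 3) + 2 = 0 + 2 = 2)
Q(A) = 2*√A
33/84 - 116*Q(5)*11 = 33/84 - 116*2*√5*11 = 33*(1/84) - 2552*√5 = 11/28 - 2552*√5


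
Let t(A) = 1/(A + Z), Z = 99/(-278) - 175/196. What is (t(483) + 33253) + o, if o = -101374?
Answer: -127725168083/1874975 ≈ -68121.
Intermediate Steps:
Z = -4861/3892 (Z = 99*(-1/278) - 175*1/196 = -99/278 - 25/28 = -4861/3892 ≈ -1.2490)
t(A) = 1/(-4861/3892 + A) (t(A) = 1/(A - 4861/3892) = 1/(-4861/3892 + A))
(t(483) + 33253) + o = (3892/(-4861 + 3892*483) + 33253) - 101374 = (3892/(-4861 + 1879836) + 33253) - 101374 = (3892/1874975 + 33253) - 101374 = 62348547567/1874975 - 101374 = -127725168083/1874975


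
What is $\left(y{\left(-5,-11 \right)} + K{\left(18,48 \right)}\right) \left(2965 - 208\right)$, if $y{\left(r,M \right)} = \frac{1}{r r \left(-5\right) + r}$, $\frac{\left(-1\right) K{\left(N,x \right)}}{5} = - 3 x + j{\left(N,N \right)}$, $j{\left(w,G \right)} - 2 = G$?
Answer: $\frac{222211443}{130} \approx 1.7093 \cdot 10^{6}$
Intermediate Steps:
$j{\left(w,G \right)} = 2 + G$
$K{\left(N,x \right)} = -10 - 5 N + 15 x$ ($K{\left(N,x \right)} = - 5 \left(- 3 x + \left(2 + N\right)\right) = - 5 \left(2 + N - 3 x\right) = -10 - 5 N + 15 x$)
$y{\left(r,M \right)} = \frac{1}{r - 5 r^{2}}$ ($y{\left(r,M \right)} = \frac{1}{r^{2} \left(-5\right) + r} = \frac{1}{- 5 r^{2} + r} = \frac{1}{r - 5 r^{2}}$)
$\left(y{\left(-5,-11 \right)} + K{\left(18,48 \right)}\right) \left(2965 - 208\right) = \left(- \frac{1}{\left(-5\right) \left(-1 + 5 \left(-5\right)\right)} - -620\right) \left(2965 - 208\right) = \left(\left(-1\right) \left(- \frac{1}{5}\right) \frac{1}{-1 - 25} - -620\right) 2757 = \left(\left(-1\right) \left(- \frac{1}{5}\right) \frac{1}{-26} + 620\right) 2757 = \left(\left(-1\right) \left(- \frac{1}{5}\right) \left(- \frac{1}{26}\right) + 620\right) 2757 = \left(- \frac{1}{130} + 620\right) 2757 = \frac{80599}{130} \cdot 2757 = \frac{222211443}{130}$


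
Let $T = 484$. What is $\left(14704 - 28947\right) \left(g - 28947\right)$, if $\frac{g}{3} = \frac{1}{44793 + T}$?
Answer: $\frac{18667350319788}{45277} \approx 4.1229 \cdot 10^{8}$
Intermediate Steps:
$g = \frac{3}{45277}$ ($g = \frac{3}{44793 + 484} = \frac{3}{45277} \approx 6.6259 \cdot 10^{-5}$)
$\left(14704 - 28947\right) \left(g - 28947\right) = \left(14704 - 28947\right) \left(\frac{3}{45277} - 28947\right) = \left(-14243\right) \left(- \frac{1310633316}{45277}\right) = \frac{18667350319788}{45277}$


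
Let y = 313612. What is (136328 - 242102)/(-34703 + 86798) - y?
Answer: -5445907638/17365 ≈ -3.1361e+5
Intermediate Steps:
(136328 - 242102)/(-34703 + 86798) - y = (136328 - 242102)/(-34703 + 86798) - 1*313612 = -105774/52095 - 313612 = -105774*1/52095 - 313612 = -35258/17365 - 313612 = -5445907638/17365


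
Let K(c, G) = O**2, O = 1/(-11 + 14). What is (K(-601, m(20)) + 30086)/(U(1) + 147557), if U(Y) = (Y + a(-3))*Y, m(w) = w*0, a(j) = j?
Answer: 54155/265599 ≈ 0.20390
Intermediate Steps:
m(w) = 0
O = 1/3 ≈ 0.33333
K(c, G) = 1/9 (K(c, G) = (1/3)**2 = 1/9)
U(Y) = Y*(-3 + Y) (U(Y) = (Y - 3)*Y = (-3 + Y)*Y = Y*(-3 + Y))
(K(-601, m(20)) + 30086)/(U(1) + 147557) = (1/9 + 30086)/(1*(-3 + 1) + 147557) = 270775/(9*(1*(-2) + 147557)) = 270775/(9*(-2 + 147557)) = (270775/9)/147555 = (270775/9)*(1/147555) = 54155/265599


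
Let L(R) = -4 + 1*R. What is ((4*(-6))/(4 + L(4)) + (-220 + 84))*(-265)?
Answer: 37630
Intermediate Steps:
L(R) = -4 + R
((4*(-6))/(4 + L(4)) + (-220 + 84))*(-265) = ((4*(-6))/(4 + (-4 + 4)) + (-220 + 84))*(-265) = (-24/(4 + 0) - 136)*(-265) = (-24/4 - 136)*(-265) = (-24*¼ - 136)*(-265) = (-6 - 136)*(-265) = -142*(-265) = 37630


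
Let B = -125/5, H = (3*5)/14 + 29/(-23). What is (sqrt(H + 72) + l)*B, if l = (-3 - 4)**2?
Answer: -1225 - 25*sqrt(7445606)/322 ≈ -1436.9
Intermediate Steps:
l = 49 (l = (-7)**2 = 49)
H = -61/322 (H = 15*(1/14) + 29*(-1/23) = 15/14 - 29/23 = -61/322 ≈ -0.18944)
B = -25 (B = -125*1/5 = -25)
(sqrt(H + 72) + l)*B = (sqrt(-61/322 + 72) + 49)*(-25) = (sqrt(23123/322) + 49)*(-25) = (sqrt(7445606)/322 + 49)*(-25) = (49 + sqrt(7445606)/322)*(-25) = -1225 - 25*sqrt(7445606)/322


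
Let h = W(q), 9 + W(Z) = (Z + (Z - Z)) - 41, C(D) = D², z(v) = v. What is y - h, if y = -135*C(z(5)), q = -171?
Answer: -3154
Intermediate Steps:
W(Z) = -50 + Z (W(Z) = -9 + ((Z + (Z - Z)) - 41) = -9 + ((Z + 0) - 41) = -9 + (Z - 41) = -9 + (-41 + Z) = -50 + Z)
y = -3375 (y = -135*5² = -135*25 = -3375)
h = -221 (h = -50 - 171 = -221)
y - h = -3375 - 1*(-221) = -3375 + 221 = -3154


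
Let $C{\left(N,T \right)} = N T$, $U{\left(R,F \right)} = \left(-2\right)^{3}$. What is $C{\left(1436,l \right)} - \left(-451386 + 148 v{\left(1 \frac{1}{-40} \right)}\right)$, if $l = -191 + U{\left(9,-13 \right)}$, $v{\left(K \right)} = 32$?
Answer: $160886$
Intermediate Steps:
$U{\left(R,F \right)} = -8$
$l = -199$ ($l = -191 - 8 = -199$)
$C{\left(1436,l \right)} - \left(-451386 + 148 v{\left(1 \frac{1}{-40} \right)}\right) = 1436 \left(-199\right) + \left(451386 - 148 \cdot 32\right) = -285764 + \left(451386 - 4736\right) = -285764 + 446650 = 160886$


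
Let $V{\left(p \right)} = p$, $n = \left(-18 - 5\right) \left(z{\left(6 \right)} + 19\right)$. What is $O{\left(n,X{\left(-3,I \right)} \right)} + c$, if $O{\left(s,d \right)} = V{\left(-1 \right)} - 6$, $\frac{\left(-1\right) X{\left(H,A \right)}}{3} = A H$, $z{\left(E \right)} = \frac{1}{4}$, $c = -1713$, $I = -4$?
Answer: $-1720$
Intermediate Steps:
$z{\left(E \right)} = \frac{1}{4}$
$X{\left(H,A \right)} = - 3 A H$
$n = - \frac{1771}{4}$ ($n = \left(-18 - 5\right) \left(\frac{1}{4} + 19\right) = \left(-23\right) \frac{77}{4} = - \frac{1771}{4} \approx -442.75$)
$O{\left(s,d \right)} = -7$ ($O{\left(s,d \right)} = -1 - 6 = -7$)
$O{\left(n,X{\left(-3,I \right)} \right)} + c = -7 - 1713 = -1720$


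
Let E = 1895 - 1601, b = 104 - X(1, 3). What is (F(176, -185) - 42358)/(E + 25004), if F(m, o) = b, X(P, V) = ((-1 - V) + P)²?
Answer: -3251/1946 ≈ -1.6706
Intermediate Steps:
X(P, V) = (-1 + P - V)²
b = 95 (b = 104 - (1 + 3 - 1*1)² = 104 - (1 + 3 - 1)² = 104 - 1*3² = 104 - 1*9 = 104 - 9 = 95)
F(m, o) = 95
E = 294
(F(176, -185) - 42358)/(E + 25004) = (95 - 42358)/(294 + 25004) = -42263/25298 = -42263*1/25298 = -3251/1946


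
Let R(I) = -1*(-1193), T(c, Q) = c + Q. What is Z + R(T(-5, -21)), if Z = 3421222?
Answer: 3422415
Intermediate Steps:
T(c, Q) = Q + c
R(I) = 1193
Z + R(T(-5, -21)) = 3421222 + 1193 = 3422415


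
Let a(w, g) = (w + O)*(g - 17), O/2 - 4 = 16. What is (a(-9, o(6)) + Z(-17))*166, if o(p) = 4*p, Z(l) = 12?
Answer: 38014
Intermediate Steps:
O = 40 (O = 8 + 2*16 = 8 + 32 = 40)
a(w, g) = (-17 + g)*(40 + w) (a(w, g) = (w + 40)*(g - 17) = (40 + w)*(-17 + g) = (-17 + g)*(40 + w))
(a(-9, o(6)) + Z(-17))*166 = ((-680 - 17*(-9) + 40*(4*6) + (4*6)*(-9)) + 12)*166 = ((-680 + 153 + 40*24 + 24*(-9)) + 12)*166 = ((-680 + 153 + 960 - 216) + 12)*166 = (217 + 12)*166 = 229*166 = 38014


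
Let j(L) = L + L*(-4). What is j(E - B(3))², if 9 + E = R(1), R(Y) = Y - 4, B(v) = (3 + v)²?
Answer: 20736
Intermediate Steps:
R(Y) = -4 + Y
E = -12 (E = -9 + (-4 + 1) = -9 - 3 = -12)
j(L) = -3*L (j(L) = L - 4*L = -3*L)
j(E - B(3))² = (-3*(-12 - (3 + 3)²))² = (-3*(-12 - 1*6²))² = (-3*(-12 - 1*36))² = (-3*(-12 - 36))² = (-3*(-48))² = 144² = 20736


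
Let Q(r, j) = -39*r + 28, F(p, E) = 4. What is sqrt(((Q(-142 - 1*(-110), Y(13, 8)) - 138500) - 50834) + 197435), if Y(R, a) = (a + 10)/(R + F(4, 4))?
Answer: sqrt(9377) ≈ 96.835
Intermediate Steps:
Y(R, a) = (10 + a)/(4 + R) (Y(R, a) = (a + 10)/(R + 4) = (10 + a)/(4 + R))
Q(r, j) = 28 - 39*r
sqrt(((Q(-142 - 1*(-110), Y(13, 8)) - 138500) - 50834) + 197435) = sqrt((((28 - 39*(-142 - 1*(-110))) - 138500) - 50834) + 197435) = sqrt((((28 - 39*(-142 + 110)) - 138500) - 50834) + 197435) = sqrt((((28 - 39*(-32)) - 138500) - 50834) + 197435) = sqrt((((28 + 1248) - 138500) - 50834) + 197435) = sqrt(((1276 - 138500) - 50834) + 197435) = sqrt((-137224 - 50834) + 197435) = sqrt(-188058 + 197435) = sqrt(9377)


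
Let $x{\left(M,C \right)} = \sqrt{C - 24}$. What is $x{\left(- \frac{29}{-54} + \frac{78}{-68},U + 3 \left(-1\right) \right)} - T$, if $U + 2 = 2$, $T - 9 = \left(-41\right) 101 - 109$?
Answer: $4241 + 3 i \sqrt{3} \approx 4241.0 + 5.1962 i$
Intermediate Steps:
$T = -4241$ ($T = 9 - 4250 = -4241$)
$U = 0$ ($U = -2 + 2 = 0$)
$x{\left(M,C \right)} = \sqrt{-24 + C}$ ($x{\left(M,C \right)} = \sqrt{C - 24} = \sqrt{-24 + C}$)
$x{\left(- \frac{29}{-54} + \frac{78}{-68},U + 3 \left(-1\right) \right)} - T = \sqrt{-24 + \left(0 + 3 \left(-1\right)\right)} - -4241 = \sqrt{-24 + \left(0 - 3\right)} + 4241 = \sqrt{-24 - 3} + 4241 = \sqrt{-27} + 4241 = 3 i \sqrt{3} + 4241 = 4241 + 3 i \sqrt{3}$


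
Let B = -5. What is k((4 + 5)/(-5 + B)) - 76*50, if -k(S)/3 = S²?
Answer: -380243/100 ≈ -3802.4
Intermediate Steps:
k(S) = -3*S²
k((4 + 5)/(-5 + B)) - 76*50 = -3*(4 + 5)²/(-5 - 5)² - 76*50 = -3*(9/(-10))² - 3800 = -3*(9*(-⅒))² - 3800 = -3*(-9/10)² - 3800 = -3*81/100 - 3800 = -243/100 - 3800 = -380243/100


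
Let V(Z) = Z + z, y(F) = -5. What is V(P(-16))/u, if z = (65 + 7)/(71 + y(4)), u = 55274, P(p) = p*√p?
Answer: 6/304007 - 32*I/27637 ≈ 1.9736e-5 - 0.0011579*I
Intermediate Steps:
P(p) = p^(3/2)
z = 12/11 (z = (65 + 7)/(71 - 5) = 72/66 = 72*(1/66) = 12/11 ≈ 1.0909)
V(Z) = 12/11 + Z (V(Z) = Z + 12/11 = 12/11 + Z)
V(P(-16))/u = (12/11 + (-16)^(3/2))/55274 = (12/11 - 64*I)*(1/55274) = 6/304007 - 32*I/27637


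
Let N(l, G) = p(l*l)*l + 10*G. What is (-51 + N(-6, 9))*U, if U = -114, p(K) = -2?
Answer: -5814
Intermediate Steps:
N(l, G) = -2*l + 10*G
(-51 + N(-6, 9))*U = (-51 + (-2*(-6) + 10*9))*(-114) = (-51 + (12 + 90))*(-114) = (-51 + 102)*(-114) = 51*(-114) = -5814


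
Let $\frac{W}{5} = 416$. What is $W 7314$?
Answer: $15213120$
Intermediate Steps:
$W = 2080$ ($W = 5 \cdot 416 = 2080$)
$W 7314 = 2080 \cdot 7314 = 15213120$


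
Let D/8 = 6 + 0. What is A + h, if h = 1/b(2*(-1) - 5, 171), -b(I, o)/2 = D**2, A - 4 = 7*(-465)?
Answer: -14980609/4608 ≈ -3251.0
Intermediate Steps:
D = 48 (D = 8*(6 + 0) = 8*6 = 48)
A = -3251 (A = 4 + 7*(-465) = 4 - 3255 = -3251)
b(I, o) = -4608 (b(I, o) = -2*48**2 = -2*2304 = -4608)
h = -1/4608 (h = 1/(-4608) = -1/4608 ≈ -0.00021701)
A + h = -3251 - 1/4608 = -14980609/4608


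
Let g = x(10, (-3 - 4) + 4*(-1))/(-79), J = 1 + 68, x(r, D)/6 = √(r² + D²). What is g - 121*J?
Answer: -8349 - 6*√221/79 ≈ -8350.1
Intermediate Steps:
x(r, D) = 6*√(D² + r²) (x(r, D) = 6*√(r² + D²) = 6*√(D² + r²))
J = 69
g = -6*√221/79 (g = (6*√(((-3 - 4) + 4*(-1))² + 10²))/(-79) = (6*√((-7 - 4)² + 100))*(-1/79) = (6*√((-11)² + 100))*(-1/79) = (6*√(121 + 100))*(-1/79) = (6*√221)*(-1/79) = -6*√221/79 ≈ -1.1291)
g - 121*J = -6*√221/79 - 121*69 = -6*√221/79 - 8349 = -8349 - 6*√221/79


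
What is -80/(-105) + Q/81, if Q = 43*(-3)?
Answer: -157/189 ≈ -0.83069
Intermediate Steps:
Q = -129
-80/(-105) + Q/81 = -80/(-105) - 129/81 = -80*(-1/105) - 129*1/81 = 16/21 - 43/27 = -157/189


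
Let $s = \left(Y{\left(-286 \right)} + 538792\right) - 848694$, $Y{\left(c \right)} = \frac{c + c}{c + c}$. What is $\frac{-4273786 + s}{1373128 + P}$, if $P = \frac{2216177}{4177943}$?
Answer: $- \frac{19150383015841}{5736852731881} \approx -3.3381$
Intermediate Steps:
$Y{\left(c \right)} = 1$ ($Y{\left(c \right)} = \frac{2 c}{2 c} = 2 c \frac{1}{2 c} = 1$)
$s = -309901$ ($s = \left(1 + 538792\right) - 848694 = 538793 - 848694 = -309901$)
$P = \frac{2216177}{4177943}$ ($P = 2216177 \cdot \frac{1}{4177943} = \frac{2216177}{4177943} \approx 0.53045$)
$\frac{-4273786 + s}{1373128 + P} = \frac{-4273786 - 309901}{1373128 + \frac{2216177}{4177943}} = - \frac{4583687}{\frac{5736852731881}{4177943}} = \left(-4583687\right) \frac{4177943}{5736852731881} = - \frac{19150383015841}{5736852731881}$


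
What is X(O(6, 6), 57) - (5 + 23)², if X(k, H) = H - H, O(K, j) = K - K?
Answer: -784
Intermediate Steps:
O(K, j) = 0
X(k, H) = 0
X(O(6, 6), 57) - (5 + 23)² = 0 - (5 + 23)² = 0 - 1*28² = 0 - 1*784 = 0 - 784 = -784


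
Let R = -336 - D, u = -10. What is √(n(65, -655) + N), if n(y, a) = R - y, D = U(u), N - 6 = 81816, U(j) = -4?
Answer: 5*√3257 ≈ 285.35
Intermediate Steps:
N = 81822 (N = 6 + 81816 = 81822)
D = -4
R = -332 (R = -336 - 1*(-4) = -336 + 4 = -332)
n(y, a) = -332 - y
√(n(65, -655) + N) = √((-332 - 1*65) + 81822) = √((-332 - 65) + 81822) = √(-397 + 81822) = √81425 = 5*√3257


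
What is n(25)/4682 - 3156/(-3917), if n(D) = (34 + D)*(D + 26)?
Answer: 26562645/18339394 ≈ 1.4484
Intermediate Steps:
n(D) = (26 + D)*(34 + D) (n(D) = (34 + D)*(26 + D) = (26 + D)*(34 + D))
n(25)/4682 - 3156/(-3917) = (884 + 25² + 60*25)/4682 - 3156/(-3917) = (884 + 625 + 1500)*(1/4682) - 3156*(-1/3917) = 3009*(1/4682) + 3156/3917 = 3009/4682 + 3156/3917 = 26562645/18339394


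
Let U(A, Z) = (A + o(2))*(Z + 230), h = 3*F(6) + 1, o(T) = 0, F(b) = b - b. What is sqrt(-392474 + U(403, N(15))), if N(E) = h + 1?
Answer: I*sqrt(298978) ≈ 546.79*I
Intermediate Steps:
F(b) = 0
h = 1 (h = 3*0 + 1 = 0 + 1 = 1)
N(E) = 2 (N(E) = 1 + 1 = 2)
U(A, Z) = A*(230 + Z) (U(A, Z) = (A + 0)*(Z + 230) = A*(230 + Z))
sqrt(-392474 + U(403, N(15))) = sqrt(-392474 + 403*(230 + 2)) = sqrt(-392474 + 403*232) = sqrt(-392474 + 93496) = sqrt(-298978) = I*sqrt(298978)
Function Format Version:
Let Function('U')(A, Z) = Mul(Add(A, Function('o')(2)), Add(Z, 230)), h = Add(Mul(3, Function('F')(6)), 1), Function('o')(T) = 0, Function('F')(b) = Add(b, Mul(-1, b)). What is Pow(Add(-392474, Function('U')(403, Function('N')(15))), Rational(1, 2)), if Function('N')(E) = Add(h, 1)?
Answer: Mul(I, Pow(298978, Rational(1, 2))) ≈ Mul(546.79, I)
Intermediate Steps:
Function('F')(b) = 0
h = 1 (h = Add(Mul(3, 0), 1) = Add(0, 1) = 1)
Function('N')(E) = 2 (Function('N')(E) = Add(1, 1) = 2)
Function('U')(A, Z) = Mul(A, Add(230, Z)) (Function('U')(A, Z) = Mul(Add(A, 0), Add(Z, 230)) = Mul(A, Add(230, Z)))
Pow(Add(-392474, Function('U')(403, Function('N')(15))), Rational(1, 2)) = Pow(Add(-392474, Mul(403, Add(230, 2))), Rational(1, 2)) = Pow(Add(-392474, Mul(403, 232)), Rational(1, 2)) = Pow(Add(-392474, 93496), Rational(1, 2)) = Pow(-298978, Rational(1, 2)) = Mul(I, Pow(298978, Rational(1, 2)))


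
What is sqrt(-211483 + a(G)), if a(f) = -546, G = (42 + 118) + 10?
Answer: I*sqrt(212029) ≈ 460.47*I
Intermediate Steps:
G = 170 (G = 160 + 10 = 170)
sqrt(-211483 + a(G)) = sqrt(-211483 - 546) = sqrt(-212029) = I*sqrt(212029)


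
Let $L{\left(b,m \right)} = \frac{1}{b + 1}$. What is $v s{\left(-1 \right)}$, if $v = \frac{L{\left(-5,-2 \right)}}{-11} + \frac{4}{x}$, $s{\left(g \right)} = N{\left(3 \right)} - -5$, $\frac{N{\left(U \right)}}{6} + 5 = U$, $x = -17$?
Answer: $\frac{1113}{748} \approx 1.488$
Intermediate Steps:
$N{\left(U \right)} = -30 + 6 U$
$s{\left(g \right)} = -7$ ($s{\left(g \right)} = \left(-30 + 6 \cdot 3\right) - -5 = \left(-30 + 18\right) + 5 = -12 + 5 = -7$)
$L{\left(b,m \right)} = \frac{1}{1 + b}$
$v = - \frac{159}{748}$ ($v = \frac{1}{\left(1 - 5\right) \left(-11\right)} + \frac{4}{-17} = \frac{1}{-4} \left(- \frac{1}{11}\right) + 4 \left(- \frac{1}{17}\right) = \left(- \frac{1}{4}\right) \left(- \frac{1}{11}\right) - \frac{4}{17} = \frac{1}{44} - \frac{4}{17} = - \frac{159}{748} \approx -0.21257$)
$v s{\left(-1 \right)} = \left(- \frac{159}{748}\right) \left(-7\right) = \frac{1113}{748}$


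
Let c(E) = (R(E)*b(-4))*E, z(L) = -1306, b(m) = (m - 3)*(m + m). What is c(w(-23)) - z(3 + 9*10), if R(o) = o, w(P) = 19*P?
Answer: 10695570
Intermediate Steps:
b(m) = 2*m*(-3 + m) (b(m) = (-3 + m)*(2*m) = 2*m*(-3 + m))
c(E) = 56*E² (c(E) = (E*(2*(-4)*(-3 - 4)))*E = (E*(2*(-4)*(-7)))*E = (E*56)*E = (56*E)*E = 56*E²)
c(w(-23)) - z(3 + 9*10) = 56*(19*(-23))² - 1*(-1306) = 56*(-437)² + 1306 = 56*190969 + 1306 = 10694264 + 1306 = 10695570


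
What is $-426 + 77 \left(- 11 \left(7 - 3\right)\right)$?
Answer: $-3814$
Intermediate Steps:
$-426 + 77 \left(- 11 \left(7 - 3\right)\right) = -426 + 77 \left(\left(-11\right) 4\right) = -426 + 77 \left(-44\right) = -426 - 3388 = -3814$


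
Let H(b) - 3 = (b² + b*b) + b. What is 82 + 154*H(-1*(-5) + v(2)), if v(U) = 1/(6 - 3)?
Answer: 91136/9 ≈ 10126.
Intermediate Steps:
v(U) = ⅓ (v(U) = 1/3 = ⅓)
H(b) = 3 + b + 2*b² (H(b) = 3 + ((b² + b*b) + b) = 3 + ((b² + b²) + b) = 3 + (2*b² + b) = 3 + (b + 2*b²) = 3 + b + 2*b²)
82 + 154*H(-1*(-5) + v(2)) = 82 + 154*(3 + (-1*(-5) + ⅓) + 2*(-1*(-5) + ⅓)²) = 82 + 154*(3 + (5 + ⅓) + 2*(5 + ⅓)²) = 82 + 154*(3 + 16/3 + 2*(16/3)²) = 82 + 154*(3 + 16/3 + 2*(256/9)) = 82 + 154*(3 + 16/3 + 512/9) = 82 + 154*(587/9) = 82 + 90398/9 = 91136/9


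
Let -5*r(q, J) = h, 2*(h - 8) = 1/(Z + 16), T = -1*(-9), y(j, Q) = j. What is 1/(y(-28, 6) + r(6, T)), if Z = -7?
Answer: -18/533 ≈ -0.033771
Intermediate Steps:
T = 9
h = 145/18 (h = 8 + 1/(2*(-7 + 16)) = 8 + (½)/9 = 8 + (½)*(⅑) = 8 + 1/18 = 145/18 ≈ 8.0556)
r(q, J) = -29/18 (r(q, J) = -⅕*145/18 = -29/18)
1/(y(-28, 6) + r(6, T)) = 1/(-28 - 29/18) = 1/(-533/18) = -18/533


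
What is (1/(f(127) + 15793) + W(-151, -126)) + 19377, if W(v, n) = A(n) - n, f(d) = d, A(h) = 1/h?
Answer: 19560720983/1002960 ≈ 19503.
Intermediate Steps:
W(v, n) = 1/n - n
(1/(f(127) + 15793) + W(-151, -126)) + 19377 = (1/(127 + 15793) + (1/(-126) - 1*(-126))) + 19377 = (1/15920 + (-1/126 + 126)) + 19377 = (1/15920 + 15875/126) + 19377 = 126365063/1002960 + 19377 = 19560720983/1002960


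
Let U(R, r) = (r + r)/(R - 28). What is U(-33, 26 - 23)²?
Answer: 36/3721 ≈ 0.0096748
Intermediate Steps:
U(R, r) = 2*r/(-28 + R) (U(R, r) = (2*r)/(-28 + R) = 2*r/(-28 + R))
U(-33, 26 - 23)² = (2*(26 - 23)/(-28 - 33))² = (2*3/(-61))² = (2*3*(-1/61))² = (-6/61)² = 36/3721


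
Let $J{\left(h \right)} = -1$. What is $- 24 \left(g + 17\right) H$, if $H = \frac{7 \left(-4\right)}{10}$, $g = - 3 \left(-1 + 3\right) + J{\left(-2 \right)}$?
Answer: $672$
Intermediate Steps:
$g = -7$ ($g = - 3 \left(-1 + 3\right) - 1 = \left(-3\right) 2 - 1 = -6 - 1 = -7$)
$H = - \frac{14}{5}$ ($H = \left(-28\right) \frac{1}{10} = - \frac{14}{5} \approx -2.8$)
$- 24 \left(g + 17\right) H = - 24 \left(-7 + 17\right) \left(- \frac{14}{5}\right) = \left(-24\right) 10 \left(- \frac{14}{5}\right) = \left(-240\right) \left(- \frac{14}{5}\right) = 672$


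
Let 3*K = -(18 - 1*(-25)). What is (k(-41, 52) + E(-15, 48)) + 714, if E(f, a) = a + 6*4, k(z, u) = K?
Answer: 2315/3 ≈ 771.67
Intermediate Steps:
K = -43/3 (K = (-(18 - 1*(-25)))/3 = (-(18 + 25))/3 = (-1*43)/3 = (⅓)*(-43) = -43/3 ≈ -14.333)
k(z, u) = -43/3
E(f, a) = 24 + a (E(f, a) = a + 24 = 24 + a)
(k(-41, 52) + E(-15, 48)) + 714 = (-43/3 + (24 + 48)) + 714 = (-43/3 + 72) + 714 = 173/3 + 714 = 2315/3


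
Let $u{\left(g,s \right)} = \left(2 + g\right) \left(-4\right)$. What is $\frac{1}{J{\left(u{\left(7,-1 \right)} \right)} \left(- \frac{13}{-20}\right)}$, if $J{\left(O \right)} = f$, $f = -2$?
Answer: $- \frac{10}{13} \approx -0.76923$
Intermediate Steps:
$u{\left(g,s \right)} = -8 - 4 g$
$J{\left(O \right)} = -2$
$\frac{1}{J{\left(u{\left(7,-1 \right)} \right)} \left(- \frac{13}{-20}\right)} = \frac{1}{\left(-2\right) \left(- \frac{13}{-20}\right)} = \frac{1}{\left(-2\right) \left(\left(-13\right) \left(- \frac{1}{20}\right)\right)} = \frac{1}{\left(-2\right) \frac{13}{20}} = \frac{1}{- \frac{13}{10}} = - \frac{10}{13}$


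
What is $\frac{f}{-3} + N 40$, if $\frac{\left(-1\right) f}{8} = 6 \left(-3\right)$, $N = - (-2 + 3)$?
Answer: $-88$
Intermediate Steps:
$N = -1$ ($N = \left(-1\right) 1 = -1$)
$f = 144$ ($f = - 8 \cdot 6 \left(-3\right) = \left(-8\right) \left(-18\right) = 144$)
$\frac{f}{-3} + N 40 = \frac{1}{-3} \cdot 144 - 40 = \left(- \frac{1}{3}\right) 144 - 40 = -48 - 40 = -88$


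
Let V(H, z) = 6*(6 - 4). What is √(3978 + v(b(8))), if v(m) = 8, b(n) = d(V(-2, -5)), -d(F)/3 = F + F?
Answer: √3986 ≈ 63.135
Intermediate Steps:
V(H, z) = 12 (V(H, z) = 6*2 = 12)
d(F) = -6*F (d(F) = -3*(F + F) = -6*F)
b(n) = -72 (b(n) = -6*12 = -72)
√(3978 + v(b(8))) = √(3978 + 8) = √3986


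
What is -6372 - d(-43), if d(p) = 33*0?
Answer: -6372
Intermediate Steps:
d(p) = 0
-6372 - d(-43) = -6372 - 1*0 = -6372 + 0 = -6372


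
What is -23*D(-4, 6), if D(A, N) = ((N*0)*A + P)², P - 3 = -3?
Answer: 0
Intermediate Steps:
P = 0 (P = 3 - 3 = 0)
D(A, N) = 0 (D(A, N) = ((N*0)*A + 0)² = (0*A + 0)² = (0 + 0)² = 0² = 0)
-23*D(-4, 6) = -23*0 = 0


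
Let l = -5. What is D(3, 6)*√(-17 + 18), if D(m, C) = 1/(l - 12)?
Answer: -1/17 ≈ -0.058824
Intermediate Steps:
D(m, C) = -1/17 (D(m, C) = 1/(-5 - 12) = 1/(-17) = -1/17)
D(3, 6)*√(-17 + 18) = -√(-17 + 18)/17 = -√1/17 = -1/17*1 = -1/17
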